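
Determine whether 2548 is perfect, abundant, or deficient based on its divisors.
abundant

Proper divisors of 2548: sum = 1 + 2 + 4 + 7 + 13 + 14 + 26 + 28 + ... + 196 + 364 + 637 + 1274 (17 divisors) = 3038
Since 3038 > 2548, 2548 is abundant.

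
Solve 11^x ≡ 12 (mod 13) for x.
6

Baby-step giant-step with step n = ⌈√13⌉ = 4.
Baby steps 11^j mod 13 (j:value) for j=0..3: 0:1, 1:11, 2:4, 3:5.
Giant-step multiplier: 11^(-4) ≡ 11^(12-4) = 11^8 ≡ 9 (mod 13).
Giant steps γ_i = 12·9^i mod 13: γ_0=12, γ_1=4 (in table at j=2).
x = i·n + j = 1·4 + 2 = 6.
Check: 11^6 ≡ 12 (mod 13).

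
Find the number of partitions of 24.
1575

p(n) counts ways to write n as a sum of positive integers (order ignored).
Euler's pentagonal recurrence: p(k) = p(k-1) + p(k-2) - p(k-5) - p(k-7) + p(k-12) + p(k-15) - ... (offsets j(3j∓1)/2, signs ++--, p(0)=1, p(<0)=0).
DP table for k = 0..23: p(0)=1, p(1)=1, p(2)=2, p(3)=3, p(4)=5, p(5)=7, p(6)=11, p(7)=15, p(8)=22, p(9)=30, p(10)=42, p(11)=56, p(12)=77, p(13)=101, p(14)=135, p(15)=176, p(16)=231, p(17)=297, p(18)=385, p(19)=490, p(20)=627, p(21)=792, p(22)=1002, p(23)=1255.
Final step: p(24) = p(23) + p(22) - p(19) - p(17) + p(12) + p(9) - p(2)
= 1255 + 1002 - 490 - 297 + 77 + 30 - 2
= 1575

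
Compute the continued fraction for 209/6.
[34; 1, 5]

Euclidean algorithm steps:
209 = 34 × 6 + 5
6 = 1 × 5 + 1
5 = 5 × 1 + 0
Continued fraction: [34; 1, 5]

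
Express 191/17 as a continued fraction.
[11; 4, 4]

Euclidean algorithm steps:
191 = 11 × 17 + 4
17 = 4 × 4 + 1
4 = 4 × 1 + 0
Continued fraction: [11; 4, 4]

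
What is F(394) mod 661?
299

Matrix identity: Q^n = [[F_(n+1), F_n], [F_n, F_(n-1)]] with Q = [[1,1],[1,0]].
n = 394 = 110001010₂. Square-and-multiply, entries mod 661:
Q^1 = [[1,1],[1,0]]
Q^3 = (Q^1)²·Q = [[3,2],[2,1]]
Q^6 = (Q^3)² = [[13,8],[8,5]]
Q^12 = (Q^6)² = [[233,144],[144,89]]
Q^24 = (Q^12)² = [[332,98],[98,234]]
Q^49 = (Q^24)²·Q = [[131,187],[187,605]]
Q^98 = (Q^49)² = [[572,144],[144,428]]
Q^197 = (Q^98)²·Q = [[136,234],[234,563]]
Q^394 = (Q^197)² = [[542,299],[299,243]]
F_394 mod 661 = Q^394[0][1] = 299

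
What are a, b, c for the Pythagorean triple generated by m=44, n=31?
(975, 2728, 2897)

Euclid's formula: a = m² - n², b = 2mn, c = m² + n²
m = 44, n = 31
a = 44² - 31² = 1936 - 961 = 975
b = 2 × 44 × 31 = 2728
c = 44² + 31² = 1936 + 961 = 2897
Verification: 975² + 2728² = 950625 + 7441984 = 8392609 = 2897² ✓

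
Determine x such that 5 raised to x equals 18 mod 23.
12

Baby-step giant-step with step n = ⌈√23⌉ = 5.
Baby steps 5^j mod 23 (j:value) for j=0..4: 0:1, 1:5, 2:2, 3:10, 4:4.
Giant-step multiplier: 5^(-5) ≡ 5^(22-5) = 5^17 ≡ 15 (mod 23).
Giant steps γ_i = 18·15^i mod 23: γ_0=18, γ_1=17, γ_2=2 (in table at j=2).
x = i·n + j = 2·5 + 2 = 12.
Check: 5^12 ≡ 18 (mod 23).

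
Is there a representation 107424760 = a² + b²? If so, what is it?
Not possible

Factorization: 107424760 = 2^3 × 5 × 139^3
By Fermat: n is sum of two squares iff every prime p ≡ 3 (mod 4) appears to even power.
Prime(s) ≡ 3 (mod 4) with odd exponent: [(139, 3)]
Therefore 107424760 cannot be expressed as a² + b².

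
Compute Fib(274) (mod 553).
162

Matrix identity: Q^n = [[F_(n+1), F_n], [F_n, F_(n-1)]] with Q = [[1,1],[1,0]].
n = 274 = 100010010₂. Square-and-multiply, entries mod 553:
Q^1 = [[1,1],[1,0]]
Q^2 = (Q^1)² = [[2,1],[1,1]]
Q^4 = (Q^2)² = [[5,3],[3,2]]
Q^8 = (Q^4)² = [[34,21],[21,13]]
Q^17 = (Q^8)²·Q = [[372,491],[491,434]]
Q^34 = (Q^17)² = [[107,351],[351,309]]
Q^68 = (Q^34)² = [[271,24],[24,247]]
Q^137 = (Q^68)²·Q = [[181,468],[468,266]]
Q^274 = (Q^137)² = [[170,162],[162,8]]
F_274 mod 553 = Q^274[0][1] = 162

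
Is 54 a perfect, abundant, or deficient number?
abundant

Proper divisors of 54: sum = 1 + 2 + 3 + 6 + 9 + 18 + 27 = 66
Since 66 > 54, 54 is abundant.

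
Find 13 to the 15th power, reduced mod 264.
109

Repeated squaring. Binary of 15 = 1111.
13^1 ≡ 13 (mod 264); 13^2 ≡ 169 (mod 264); 13^4 ≡ 49 (mod 264); 13^8 ≡ 25 (mod 264)
13^15 = 13^1 × 13^2 × 13^4 × 13^8 ≡ 109 (mod 264)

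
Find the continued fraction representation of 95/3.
[31; 1, 2]

Euclidean algorithm steps:
95 = 31 × 3 + 2
3 = 1 × 2 + 1
2 = 2 × 1 + 0
Continued fraction: [31; 1, 2]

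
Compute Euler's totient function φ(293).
292

293 = 293
φ(n) = n × ∏(1 - 1/p) for each prime p dividing n
φ(293) = 293 × (1 - 1/293) = 292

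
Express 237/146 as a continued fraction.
[1; 1, 1, 1, 1, 1, 8, 2]

Euclidean algorithm steps:
237 = 1 × 146 + 91
146 = 1 × 91 + 55
91 = 1 × 55 + 36
55 = 1 × 36 + 19
36 = 1 × 19 + 17
19 = 1 × 17 + 2
17 = 8 × 2 + 1
2 = 2 × 1 + 0
Continued fraction: [1; 1, 1, 1, 1, 1, 8, 2]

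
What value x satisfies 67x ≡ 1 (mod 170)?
33

gcd(67, 170) = 1, so the inverse exists.
Extended Euclidean algorithm on (170, 67):
170 = 2 × 67 + 36  ⟹  36 = (1)·170 + (-2)·67
67 = 1 × 36 + 31  ⟹  31 = (-1)·170 + (3)·67
36 = 1 × 31 + 5  ⟹  5 = (2)·170 + (-5)·67
31 = 6 × 5 + 1  ⟹  1 = (-13)·170 + (33)·67
So (33)·67 ≡ 1 (mod 170), i.e. 67^(-1) ≡ 33 (mod 170).
Check: 67 × 33 = 2211 ≡ 1 (mod 170)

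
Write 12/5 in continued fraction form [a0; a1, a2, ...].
[2; 2, 2]

Euclidean algorithm steps:
12 = 2 × 5 + 2
5 = 2 × 2 + 1
2 = 2 × 1 + 0
Continued fraction: [2; 2, 2]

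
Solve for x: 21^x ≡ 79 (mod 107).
14

Baby-step giant-step with step n = ⌈√107⌉ = 11.
Baby steps 21^j mod 107 (j:value) for j=0..10: 0:1, 1:21, 2:13, 3:59, 4:62, 5:18, 6:57, 7:20, 8:99, 9:46, 10:3.
Giant-step multiplier: 21^(-11) ≡ 21^(106-11) = 21^95 ≡ 17 (mod 107).
Giant steps γ_i = 79·17^i mod 107: γ_0=79, γ_1=59 (in table at j=3).
x = i·n + j = 1·11 + 3 = 14.
Check: 21^14 ≡ 79 (mod 107).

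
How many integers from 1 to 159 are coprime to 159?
104

159 = 3 × 53
φ(n) = n × ∏(1 - 1/p) for each prime p dividing n
φ(159) = 159 × (1 - 1/3) × (1 - 1/53) = 104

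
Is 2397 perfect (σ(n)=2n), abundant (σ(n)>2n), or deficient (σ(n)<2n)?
deficient

Proper divisors of 2397: sum = 1 + 3 + 17 + 47 + 51 + 141 + 799 = 1059
Since 1059 < 2397, 2397 is deficient.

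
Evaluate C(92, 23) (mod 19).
3

Using Lucas' theorem:
Write n=92 and k=23 in base 19:
n in base 19: [4, 16]
k in base 19: [1, 4]
C(92,23) mod 19 = ∏ C(n_i, k_i) mod 19
Digit binomials (mod 19): C(4,1) = 4; C(16,4) = 1820 ≡ 15
Product: 4 × 15 = 60 ≡ 3 (mod 19)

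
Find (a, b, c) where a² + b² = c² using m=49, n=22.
(1917, 2156, 2885)

Euclid's formula: a = m² - n², b = 2mn, c = m² + n²
m = 49, n = 22
a = 49² - 22² = 2401 - 484 = 1917
b = 2 × 49 × 22 = 2156
c = 49² + 22² = 2401 + 484 = 2885
Verification: 1917² + 2156² = 3674889 + 4648336 = 8323225 = 2885² ✓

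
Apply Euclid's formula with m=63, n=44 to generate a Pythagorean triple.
(2033, 5544, 5905)

Euclid's formula: a = m² - n², b = 2mn, c = m² + n²
m = 63, n = 44
a = 63² - 44² = 3969 - 1936 = 2033
b = 2 × 63 × 44 = 5544
c = 63² + 44² = 3969 + 1936 = 5905
Verification: 2033² + 5544² = 4133089 + 30735936 = 34869025 = 5905² ✓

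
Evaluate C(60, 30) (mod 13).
4

Using Lucas' theorem:
Write n=60 and k=30 in base 13:
n in base 13: [4, 8]
k in base 13: [2, 4]
C(60,30) mod 13 = ∏ C(n_i, k_i) mod 13
Digit binomials (mod 13): C(4,2) = 6; C(8,4) = 70 ≡ 5
Product: 6 × 5 = 30 ≡ 4 (mod 13)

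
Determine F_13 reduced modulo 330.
233

Matrix identity: Q^n = [[F_(n+1), F_n], [F_n, F_(n-1)]] with Q = [[1,1],[1,0]].
n = 13 = 1101₂. Square-and-multiply, entries mod 330:
Q^1 = [[1,1],[1,0]]
Q^3 = (Q^1)²·Q = [[3,2],[2,1]]
Q^6 = (Q^3)² = [[13,8],[8,5]]
Q^13 = (Q^6)²·Q = [[47,233],[233,144]]
F_13 mod 330 = Q^13[0][1] = 233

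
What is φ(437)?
396

437 = 19 × 23
φ(n) = n × ∏(1 - 1/p) for each prime p dividing n
φ(437) = 437 × (1 - 1/19) × (1 - 1/23) = 396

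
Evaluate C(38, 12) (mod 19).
0

Using Lucas' theorem:
Write n=38 and k=12 in base 19:
n in base 19: [2, 0]
k in base 19: [0, 12]
C(38,12) mod 19 = ∏ C(n_i, k_i) mod 19
Digit binomials (mod 19): C(2,0) = 1; C(0,12) = 0 (k_i > n_i)
Product: 1 × 0 = 0 ≡ 0 (mod 19)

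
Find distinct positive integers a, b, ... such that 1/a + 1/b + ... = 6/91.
1/16 + 1/292 + 1/106288

Greedy algorithm:
6/91: ceiling(91/6) = 16, use 1/16
5/1456: ceiling(1456/5) = 292, use 1/292
1/106288: ceiling(106288/1) = 106288, use 1/106288
Result: 6/91 = 1/16 + 1/292 + 1/106288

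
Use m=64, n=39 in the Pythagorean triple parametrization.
(2575, 4992, 5617)

Euclid's formula: a = m² - n², b = 2mn, c = m² + n²
m = 64, n = 39
a = 64² - 39² = 4096 - 1521 = 2575
b = 2 × 64 × 39 = 4992
c = 64² + 39² = 4096 + 1521 = 5617
Verification: 2575² + 4992² = 6630625 + 24920064 = 31550689 = 5617² ✓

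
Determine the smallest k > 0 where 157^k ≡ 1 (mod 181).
180

181 is prime, so ord(157) divides φ(181) = 180.
Divisors of 180: 1, 2, 3, 4, 5, 6, 9, 10, 12, 15, 18, 20, 30, 36, 45, 60, 90, 180.
Repeated squaring: 157^1 ≡ 157, 157^2 ≡ 33, 157^4 ≡ 3, 157^8 ≡ 9, 157^16 ≡ 81, 157^32 ≡ 45, 157^64 ≡ 34, 157^128 ≡ 70 (mod 181).
Test 157^d mod 181 for each divisor d in increasing order:
157^1 ≡ 157
157^2 ≡ 33
157^3 = 157^2·157^1 ≡ 113
157^4 ≡ 3
157^5 = 157^4·157^1 ≡ 109
157^6 = 157^4·157^2 ≡ 99
157^9 = 157^8·157^1 ≡ 146
157^10 = 157^8·157^2 ≡ 116
157^12 = 157^8·157^4 ≡ 27
157^15 = 157^8·157^4·157^2·157^1 ≡ 155
157^18 = 157^16·157^2 ≡ 139
157^20 = 157^16·157^4 ≡ 62
157^30 = 157^16·157^8·157^4·157^2 ≡ 133
157^36 = 157^32·157^4 ≡ 135
157^45 = 157^32·157^8·157^4·157^1 ≡ 162
157^60 = 157^32·157^16·157^8·157^4 ≡ 132
157^90 = 157^64·157^16·157^8·157^2 ≡ 180
157^180 = 157^128·157^32·157^16·157^4 ≡ 1  ← first divisor giving 1
The order is 180.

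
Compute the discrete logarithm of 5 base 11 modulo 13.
3

Baby-step giant-step with step n = ⌈√13⌉ = 4.
Baby steps 11^j mod 13 (j:value) for j=0..3: 0:1, 1:11, 2:4, 3:5.
h = 5 is already in the table at j=3, so x = 3.
Check: 11^3 ≡ 5 (mod 13).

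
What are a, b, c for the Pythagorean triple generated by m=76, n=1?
(5775, 152, 5777)

Euclid's formula: a = m² - n², b = 2mn, c = m² + n²
m = 76, n = 1
a = 76² - 1² = 5776 - 1 = 5775
b = 2 × 76 × 1 = 152
c = 76² + 1² = 5776 + 1 = 5777
Verification: 5775² + 152² = 33350625 + 23104 = 33373729 = 5777² ✓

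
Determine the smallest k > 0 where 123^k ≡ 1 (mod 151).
25

151 is prime, so ord(123) divides φ(151) = 150.
Divisors of 150: 1, 2, 3, 5, 6, 10, 15, 25, 30, 50, 75, 150.
Repeated squaring: 123^1 ≡ 123, 123^2 ≡ 29, 123^4 ≡ 86, 123^8 ≡ 148, 123^16 ≡ 9, 123^32 ≡ 81, 123^64 ≡ 68, 123^128 ≡ 94 (mod 151).
Test 123^d mod 151 for each divisor d in increasing order:
123^1 ≡ 123
123^2 ≡ 29
123^3 = 123^2·123^1 ≡ 94
123^5 = 123^4·123^1 ≡ 8
123^6 = 123^4·123^2 ≡ 78
123^10 = 123^8·123^2 ≡ 64
123^15 = 123^8·123^4·123^2·123^1 ≡ 59
123^25 = 123^16·123^8·123^1 ≡ 1  ← first divisor giving 1
The order is 25.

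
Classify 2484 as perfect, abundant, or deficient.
abundant

Proper divisors of 2484: sum = 1 + 2 + 3 + 4 + 6 + 9 + 12 + 18 + ... + 414 + 621 + 828 + 1242 (23 divisors) = 4236
Since 4236 > 2484, 2484 is abundant.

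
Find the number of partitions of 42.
53174

p(n) counts ways to write n as a sum of positive integers (order ignored).
Euler's pentagonal recurrence: p(k) = p(k-1) + p(k-2) - p(k-5) - p(k-7) + p(k-12) + p(k-15) - ... (offsets j(3j∓1)/2, signs ++--, p(0)=1, p(<0)=0).
DP table for k = 0..41: p(0)=1, p(1)=1, p(2)=2, p(3)=3, p(4)=5, p(5)=7, p(6)=11, p(7)=15, p(8)=22, p(9)=30, p(10)=42, p(11)=56, p(12)=77, p(13)=101, p(14)=135, p(15)=176, p(16)=231, p(17)=297, p(18)=385, p(19)=490, p(20)=627, p(21)=792, p(22)=1002, p(23)=1255, p(24)=1575, p(25)=1958, p(26)=2436, p(27)=3010, p(28)=3718, p(29)=4565, p(30)=5604, p(31)=6842, p(32)=8349, p(33)=10143, p(34)=12310, p(35)=14883, p(36)=17977, p(37)=21637, p(38)=26015, p(39)=31185, p(40)=37338, p(41)=44583.
Final step: p(42) = p(41) + p(40) - p(37) - p(35) + p(30) + p(27) - p(20) - p(16) + p(7) + p(2)
= 44583 + 37338 - 21637 - 14883 + 5604 + 3010 - 627 - 231 + 15 + 2
= 53174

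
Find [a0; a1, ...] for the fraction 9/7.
[1; 3, 2]

Euclidean algorithm steps:
9 = 1 × 7 + 2
7 = 3 × 2 + 1
2 = 2 × 1 + 0
Continued fraction: [1; 3, 2]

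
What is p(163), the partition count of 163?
142798995930

p(n) counts ways to write n as a sum of positive integers (order ignored).
Euler's pentagonal recurrence: p(k) = p(k-1) + p(k-2) - p(k-5) - p(k-7) + p(k-12) + p(k-15) - ... (offsets j(3j∓1)/2, signs ++--, p(0)=1, p(<0)=0).
DP table for k = 0..162: p(0)=1, p(1)=1, p(2)=2, p(3)=3, p(4)=5, p(5)=7, p(6)=11, p(7)=15, p(8)=22, p(9)=30, p(10)=42, p(11)=56, p(12)=77, p(13)=101, p(14)=135, p(15)=176, p(16)=231, p(17)=297, p(18)=385, p(19)=490, p(20)=627, p(21)=792, p(22)=1002, p(23)=1255, p(24)=1575, p(25)=1958, p(26)=2436, p(27)=3010, p(28)=3718, p(29)=4565, p(30)=5604, p(31)=6842, p(32)=8349, p(33)=10143, p(34)=12310, p(35)=14883, p(36)=17977, p(37)=21637, p(38)=26015, p(39)=31185, p(40)=37338, p(41)=44583, p(42)=53174, p(43)=63261, p(44)=75175, p(45)=89134, p(46)=105558, p(47)=124754, p(48)=147273, p(49)=173525, p(50)=204226, p(51)=239943, p(52)=281589, p(53)=329931, p(54)=386155, p(55)=451276, p(56)=526823, p(57)=614154, p(58)=715220, p(59)=831820, p(60)=966467, p(61)=1121505, p(62)=1300156, p(63)=1505499, p(64)=1741630, p(65)=2012558, p(66)=2323520, p(67)=2679689, p(68)=3087735, p(69)=3554345, p(70)=4087968, p(71)=4697205, p(72)=5392783, p(73)=6185689, p(74)=7089500, p(75)=8118264, p(76)=9289091, p(77)=10619863, p(78)=12132164, p(79)=13848650, p(80)=15796476, p(81)=18004327, p(82)=20506255, p(83)=23338469, p(84)=26543660, p(85)=30167357, p(86)=34262962, p(87)=38887673, p(88)=44108109, p(89)=49995925, p(90)=56634173, p(91)=64112359, p(92)=72533807, p(93)=82010177, p(94)=92669720, p(95)=104651419, p(96)=118114304, p(97)=133230930, p(98)=150198136, p(99)=169229875, p(100)=190569292, p(101)=214481126, p(102)=241265379, p(103)=271248950, p(104)=304801365, p(105)=342325709, p(106)=384276336, p(107)=431149389, p(108)=483502844, p(109)=541946240, p(110)=607163746, p(111)=679903203, p(112)=761002156, p(113)=851376628, p(114)=952050665, p(115)=1064144451, p(116)=1188908248, p(117)=1327710076, p(118)=1482074143, p(119)=1653668665, p(120)=1844349560, p(121)=2056148051, p(122)=2291320912, p(123)=2552338241, p(124)=2841940500, p(125)=3163127352, p(126)=3519222692, p(127)=3913864295, p(128)=4351078600, p(129)=4835271870, p(130)=5371315400, p(131)=5964539504, p(132)=6620830889, p(133)=7346629512, p(134)=8149040695, p(135)=9035836076, p(136)=10015581680, p(137)=11097645016, p(138)=12292341831, p(139)=13610949895, p(140)=15065878135, p(141)=16670689208, p(142)=18440293320, p(143)=20390982757, p(144)=22540654445, p(145)=24908858009, p(146)=27517052599, p(147)=30388671978, p(148)=33549419497, p(149)=37027355200, p(150)=40853235313, p(151)=45060624582, p(152)=49686288421, p(153)=54770336324, p(154)=60356673280, p(155)=66493182097, p(156)=73232243759, p(157)=80630964769, p(158)=88751778802, p(159)=97662728555, p(160)=107438159466, p(161)=118159068427, p(162)=129913904637.
Final step: p(163) = p(162) + p(161) - p(158) - p(156) + p(151) + p(148) - p(141) - p(137) + p(128) + p(123) - p(112) - p(106) + p(93) + p(86) - p(71) - p(63) + p(46) + p(37) - p(18) - p(8)
= 129913904637 + 118159068427 - 88751778802 - 73232243759 + 45060624582 + 33549419497 - 16670689208 - 11097645016 + 4351078600 + 2552338241 - 761002156 - 384276336 + 82010177 + 34262962 - 4697205 - 1505499 + 105558 + 21637 - 385 - 22
= 142798995930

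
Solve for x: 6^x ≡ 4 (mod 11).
8

Baby-step giant-step with step n = ⌈√11⌉ = 4.
Baby steps 6^j mod 11 (j:value) for j=0..3: 0:1, 1:6, 2:3, 3:7.
Giant-step multiplier: 6^(-4) ≡ 6^(10-4) = 6^6 ≡ 5 (mod 11).
Giant steps γ_i = 4·5^i mod 11: γ_0=4, γ_1=9, γ_2=1 (in table at j=0).
x = i·n + j = 2·4 + 0 = 8.
Check: 6^8 ≡ 4 (mod 11).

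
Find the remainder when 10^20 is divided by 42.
16

Repeated squaring. Binary of 20 = 10100.
10^1 ≡ 10 (mod 42); 10^2 ≡ 16 (mod 42); 10^4 ≡ 4 (mod 42); 10^8 ≡ 16 (mod 42); 10^16 ≡ 4 (mod 42)
10^20 = 10^4 × 10^16 ≡ 16 (mod 42)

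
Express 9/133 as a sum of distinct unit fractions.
1/15 + 1/998 + 1/1991010

Greedy algorithm:
9/133: ceiling(133/9) = 15, use 1/15
2/1995: ceiling(1995/2) = 998, use 1/998
1/1991010: ceiling(1991010/1) = 1991010, use 1/1991010
Result: 9/133 = 1/15 + 1/998 + 1/1991010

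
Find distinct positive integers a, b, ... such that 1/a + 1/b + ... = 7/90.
1/13 + 1/1170

Greedy algorithm:
7/90: ceiling(90/7) = 13, use 1/13
1/1170: ceiling(1170/1) = 1170, use 1/1170
Result: 7/90 = 1/13 + 1/1170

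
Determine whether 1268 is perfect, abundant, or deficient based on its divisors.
deficient

Proper divisors of 1268: sum = 1 + 2 + 4 + 317 + 634 = 958
Since 958 < 1268, 1268 is deficient.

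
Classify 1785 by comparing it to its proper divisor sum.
deficient

Proper divisors of 1785: sum = 1 + 3 + 5 + 7 + 15 + 17 + 21 + 35 + 51 + 85 + 105 + 119 + 255 + 357 + 595 = 1671
Since 1671 < 1785, 1785 is deficient.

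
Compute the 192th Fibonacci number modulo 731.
127

Matrix identity: Q^n = [[F_(n+1), F_n], [F_n, F_(n-1)]] with Q = [[1,1],[1,0]].
n = 192 = 11000000₂. Square-and-multiply, entries mod 731:
Q^1 = [[1,1],[1,0]]
Q^3 = (Q^1)²·Q = [[3,2],[2,1]]
Q^6 = (Q^3)² = [[13,8],[8,5]]
Q^12 = (Q^6)² = [[233,144],[144,89]]
Q^24 = (Q^12)² = [[463,315],[315,148]]
Q^48 = (Q^24)² = [[726,212],[212,514]]
Q^96 = (Q^48)² = [[378,451],[451,658]]
Q^192 = (Q^96)² = [[522,127],[127,395]]
F_192 mod 731 = Q^192[0][1] = 127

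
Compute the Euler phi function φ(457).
456

457 = 457
φ(n) = n × ∏(1 - 1/p) for each prime p dividing n
φ(457) = 457 × (1 - 1/457) = 456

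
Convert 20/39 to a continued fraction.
[0; 1, 1, 19]

Euclidean algorithm steps:
20 = 0 × 39 + 20
39 = 1 × 20 + 19
20 = 1 × 19 + 1
19 = 19 × 1 + 0
Continued fraction: [0; 1, 1, 19]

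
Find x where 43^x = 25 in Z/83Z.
10

Baby-step giant-step with step n = ⌈√83⌉ = 10.
Baby steps 43^j mod 83 (j:value) for j=0..9: 0:1, 1:43, 2:23, 3:76, 4:31, 5:5, 6:49, 7:32, 8:48, 9:72.
Giant-step multiplier: 43^(-10) ≡ 43^(82-10) = 43^72 ≡ 10 (mod 83).
Giant steps γ_i = 25·10^i mod 83: γ_0=25, γ_1=1 (in table at j=0).
x = i·n + j = 1·10 + 0 = 10.
Check: 43^10 ≡ 25 (mod 83).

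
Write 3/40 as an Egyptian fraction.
1/14 + 1/280

Greedy algorithm:
3/40: ceiling(40/3) = 14, use 1/14
1/280: ceiling(280/1) = 280, use 1/280
Result: 3/40 = 1/14 + 1/280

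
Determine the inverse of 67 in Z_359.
284

gcd(67, 359) = 1, so the inverse exists.
Extended Euclidean algorithm on (359, 67):
359 = 5 × 67 + 24  ⟹  24 = (1)·359 + (-5)·67
67 = 2 × 24 + 19  ⟹  19 = (-2)·359 + (11)·67
24 = 1 × 19 + 5  ⟹  5 = (3)·359 + (-16)·67
19 = 3 × 5 + 4  ⟹  4 = (-11)·359 + (59)·67
5 = 1 × 4 + 1  ⟹  1 = (14)·359 + (-75)·67
So (-75)·67 ≡ 1 (mod 359), i.e. 67^(-1) ≡ -75 ≡ 284 (mod 359).
Check: 67 × 284 = 19028 ≡ 1 (mod 359)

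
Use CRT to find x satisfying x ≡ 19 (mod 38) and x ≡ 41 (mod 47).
323

Using Chinese Remainder Theorem:
M = 38 × 47 = 1786
M1 = 47, M2 = 38
y1 = 47^(-1) mod 38 = 17
y2 = 38^(-1) mod 47 = 26
x = (19×47×17 + 41×38×26) mod 1786 = 323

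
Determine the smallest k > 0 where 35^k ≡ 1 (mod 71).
70

71 is prime, so ord(35) divides φ(71) = 70.
Divisors of 70: 1, 2, 5, 7, 10, 14, 35, 70.
Repeated squaring: 35^1 ≡ 35, 35^2 ≡ 18, 35^4 ≡ 40, 35^8 ≡ 38, 35^16 ≡ 24, 35^32 ≡ 8, 35^64 ≡ 64 (mod 71).
Test 35^d mod 71 for each divisor d in increasing order:
35^1 ≡ 35
35^2 ≡ 18
35^5 = 35^4·35^1 ≡ 51
35^7 = 35^4·35^2·35^1 ≡ 66
35^10 = 35^8·35^2 ≡ 45
35^14 = 35^8·35^4·35^2 ≡ 25
35^35 = 35^32·35^2·35^1 ≡ 70
35^70 = 35^64·35^4·35^2 ≡ 1  ← first divisor giving 1
The order is 70.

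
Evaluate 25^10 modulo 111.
49

Repeated squaring. Binary of 10 = 1010.
25^1 ≡ 25 (mod 111); 25^2 ≡ 70 (mod 111); 25^4 ≡ 16 (mod 111); 25^8 ≡ 34 (mod 111)
25^10 = 25^2 × 25^8 ≡ 49 (mod 111)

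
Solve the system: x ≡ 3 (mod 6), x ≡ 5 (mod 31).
129

Using Chinese Remainder Theorem:
M = 6 × 31 = 186
M1 = 31, M2 = 6
y1 = 31^(-1) mod 6 = 1
y2 = 6^(-1) mod 31 = 26
x = (3×31×1 + 5×6×26) mod 186 = 129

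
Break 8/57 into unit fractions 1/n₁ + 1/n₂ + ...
1/8 + 1/66 + 1/5016

Greedy algorithm:
8/57: ceiling(57/8) = 8, use 1/8
7/456: ceiling(456/7) = 66, use 1/66
1/5016: ceiling(5016/1) = 5016, use 1/5016
Result: 8/57 = 1/8 + 1/66 + 1/5016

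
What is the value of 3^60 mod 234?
27

Repeated squaring. Binary of 60 = 111100.
3^1 ≡ 3 (mod 234); 3^2 ≡ 9 (mod 234); 3^4 ≡ 81 (mod 234); 3^8 ≡ 9 (mod 234); 3^16 ≡ 81 (mod 234); 3^32 ≡ 9 (mod 234)
3^60 = 3^4 × 3^8 × 3^16 × 3^32 ≡ 27 (mod 234)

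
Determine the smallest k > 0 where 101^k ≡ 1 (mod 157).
13

157 is prime, so ord(101) divides φ(157) = 156.
Divisors of 156: 1, 2, 3, 4, 6, 12, 13, 26, 39, 52, 78, 156.
Repeated squaring: 101^1 ≡ 101, 101^2 ≡ 153, 101^4 ≡ 16, 101^8 ≡ 99, 101^16 ≡ 67, 101^32 ≡ 93, 101^64 ≡ 14, 101^128 ≡ 39 (mod 157).
Test 101^d mod 157 for each divisor d in increasing order:
101^1 ≡ 101
101^2 ≡ 153
101^3 = 101^2·101^1 ≡ 67
101^4 ≡ 16
101^6 = 101^4·101^2 ≡ 93
101^12 = 101^8·101^4 ≡ 14
101^13 = 101^8·101^4·101^1 ≡ 1  ← first divisor giving 1
The order is 13.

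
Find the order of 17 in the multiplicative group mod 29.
4

29 is prime, so ord(17) divides φ(29) = 28.
Divisors of 28: 1, 2, 4, 7, 14, 28.
Repeated squaring: 17^1 ≡ 17, 17^2 ≡ 28, 17^4 ≡ 1, 17^8 ≡ 1, 17^16 ≡ 1 (mod 29).
Test 17^d mod 29 for each divisor d in increasing order:
17^1 ≡ 17
17^2 ≡ 28
17^4 ≡ 1  ← first divisor giving 1
The order is 4.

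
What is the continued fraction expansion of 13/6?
[2; 6]

Euclidean algorithm steps:
13 = 2 × 6 + 1
6 = 6 × 1 + 0
Continued fraction: [2; 6]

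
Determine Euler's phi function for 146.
72

146 = 2 × 73
φ(n) = n × ∏(1 - 1/p) for each prime p dividing n
φ(146) = 146 × (1 - 1/2) × (1 - 1/73) = 72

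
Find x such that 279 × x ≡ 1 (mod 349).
344

gcd(279, 349) = 1, so the inverse exists.
Extended Euclidean algorithm on (349, 279):
349 = 1 × 279 + 70  ⟹  70 = (1)·349 + (-1)·279
279 = 3 × 70 + 69  ⟹  69 = (-3)·349 + (4)·279
70 = 1 × 69 + 1  ⟹  1 = (4)·349 + (-5)·279
So (-5)·279 ≡ 1 (mod 349), i.e. 279^(-1) ≡ -5 ≡ 344 (mod 349).
Check: 279 × 344 = 95976 ≡ 1 (mod 349)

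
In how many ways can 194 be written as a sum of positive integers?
2366022741845

p(n) counts ways to write n as a sum of positive integers (order ignored).
Euler's pentagonal recurrence: p(k) = p(k-1) + p(k-2) - p(k-5) - p(k-7) + p(k-12) + p(k-15) - ... (offsets j(3j∓1)/2, signs ++--, p(0)=1, p(<0)=0).
DP table for k = 0..193: p(0)=1, p(1)=1, p(2)=2, p(3)=3, p(4)=5, p(5)=7, p(6)=11, p(7)=15, p(8)=22, p(9)=30, p(10)=42, p(11)=56, p(12)=77, p(13)=101, p(14)=135, p(15)=176, p(16)=231, p(17)=297, p(18)=385, p(19)=490, p(20)=627, p(21)=792, p(22)=1002, p(23)=1255, p(24)=1575, p(25)=1958, p(26)=2436, p(27)=3010, p(28)=3718, p(29)=4565, p(30)=5604, p(31)=6842, p(32)=8349, p(33)=10143, p(34)=12310, p(35)=14883, p(36)=17977, p(37)=21637, p(38)=26015, p(39)=31185, p(40)=37338, p(41)=44583, p(42)=53174, p(43)=63261, p(44)=75175, p(45)=89134, p(46)=105558, p(47)=124754, p(48)=147273, p(49)=173525, p(50)=204226, p(51)=239943, p(52)=281589, p(53)=329931, p(54)=386155, p(55)=451276, p(56)=526823, p(57)=614154, p(58)=715220, p(59)=831820, p(60)=966467, p(61)=1121505, p(62)=1300156, p(63)=1505499, p(64)=1741630, p(65)=2012558, p(66)=2323520, p(67)=2679689, p(68)=3087735, p(69)=3554345, p(70)=4087968, p(71)=4697205, p(72)=5392783, p(73)=6185689, p(74)=7089500, p(75)=8118264, p(76)=9289091, p(77)=10619863, p(78)=12132164, p(79)=13848650, p(80)=15796476, p(81)=18004327, p(82)=20506255, p(83)=23338469, p(84)=26543660, p(85)=30167357, p(86)=34262962, p(87)=38887673, p(88)=44108109, p(89)=49995925, p(90)=56634173, p(91)=64112359, p(92)=72533807, p(93)=82010177, p(94)=92669720, p(95)=104651419, p(96)=118114304, p(97)=133230930, p(98)=150198136, p(99)=169229875, p(100)=190569292, p(101)=214481126, p(102)=241265379, p(103)=271248950, p(104)=304801365, p(105)=342325709, p(106)=384276336, p(107)=431149389, p(108)=483502844, p(109)=541946240, p(110)=607163746, p(111)=679903203, p(112)=761002156, p(113)=851376628, p(114)=952050665, p(115)=1064144451, p(116)=1188908248, p(117)=1327710076, p(118)=1482074143, p(119)=1653668665, p(120)=1844349560, p(121)=2056148051, p(122)=2291320912, p(123)=2552338241, p(124)=2841940500, p(125)=3163127352, p(126)=3519222692, p(127)=3913864295, p(128)=4351078600, p(129)=4835271870, p(130)=5371315400, p(131)=5964539504, p(132)=6620830889, p(133)=7346629512, p(134)=8149040695, p(135)=9035836076, p(136)=10015581680, p(137)=11097645016, p(138)=12292341831, p(139)=13610949895, p(140)=15065878135, p(141)=16670689208, p(142)=18440293320, p(143)=20390982757, p(144)=22540654445, p(145)=24908858009, p(146)=27517052599, p(147)=30388671978, p(148)=33549419497, p(149)=37027355200, p(150)=40853235313, p(151)=45060624582, p(152)=49686288421, p(153)=54770336324, p(154)=60356673280, p(155)=66493182097, p(156)=73232243759, p(157)=80630964769, p(158)=88751778802, p(159)=97662728555, p(160)=107438159466, p(161)=118159068427, p(162)=129913904637, p(163)=142798995930, p(164)=156919475295, p(165)=172389800255, p(166)=189334822579, p(167)=207890420102, p(168)=228204732751, p(169)=250438925115, p(170)=274768617130, p(171)=301384802048, p(172)=330495499613, p(173)=362326859895, p(174)=397125074750, p(175)=435157697830, p(176)=476715857290, p(177)=522115831195, p(178)=571701605655, p(179)=625846753120, p(180)=684957390936, p(181)=749474411781, p(182)=819876908323, p(183)=896684817527, p(184)=980462880430, p(185)=1071823774337, p(186)=1171432692373, p(187)=1280011042268, p(188)=1398341745571, p(189)=1527273599625, p(190)=1667727404093, p(191)=1820701100652, p(192)=1987276856363, p(193)=2168627105469.
Final step: p(194) = p(193) + p(192) - p(189) - p(187) + p(182) + p(179) - p(172) - p(168) + p(159) + p(154) - p(143) - p(137) + p(124) + p(117) - p(102) - p(94) + p(77) + p(68) - p(49) - p(39) + p(18) + p(7)
= 2168627105469 + 1987276856363 - 1527273599625 - 1280011042268 + 819876908323 + 625846753120 - 330495499613 - 228204732751 + 97662728555 + 60356673280 - 20390982757 - 11097645016 + 2841940500 + 1327710076 - 241265379 - 92669720 + 10619863 + 3087735 - 173525 - 31185 + 385 + 15
= 2366022741845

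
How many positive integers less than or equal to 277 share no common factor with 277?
276

277 = 277
φ(n) = n × ∏(1 - 1/p) for each prime p dividing n
φ(277) = 277 × (1 - 1/277) = 276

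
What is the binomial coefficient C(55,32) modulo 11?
0

Using Lucas' theorem:
Write n=55 and k=32 in base 11:
n in base 11: [5, 0]
k in base 11: [2, 10]
C(55,32) mod 11 = ∏ C(n_i, k_i) mod 11
Digit binomials (mod 11): C(5,2) = 10; C(0,10) = 0 (k_i > n_i)
Product: 10 × 0 = 0 ≡ 0 (mod 11)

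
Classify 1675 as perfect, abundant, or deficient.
deficient

Proper divisors of 1675: sum = 1 + 5 + 25 + 67 + 335 = 433
Since 433 < 1675, 1675 is deficient.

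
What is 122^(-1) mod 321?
50

gcd(122, 321) = 1, so the inverse exists.
Extended Euclidean algorithm on (321, 122):
321 = 2 × 122 + 77  ⟹  77 = (1)·321 + (-2)·122
122 = 1 × 77 + 45  ⟹  45 = (-1)·321 + (3)·122
77 = 1 × 45 + 32  ⟹  32 = (2)·321 + (-5)·122
45 = 1 × 32 + 13  ⟹  13 = (-3)·321 + (8)·122
32 = 2 × 13 + 6  ⟹  6 = (8)·321 + (-21)·122
13 = 2 × 6 + 1  ⟹  1 = (-19)·321 + (50)·122
So (50)·122 ≡ 1 (mod 321), i.e. 122^(-1) ≡ 50 (mod 321).
Check: 122 × 50 = 6100 ≡ 1 (mod 321)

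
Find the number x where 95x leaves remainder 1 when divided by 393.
302

gcd(95, 393) = 1, so the inverse exists.
Extended Euclidean algorithm on (393, 95):
393 = 4 × 95 + 13  ⟹  13 = (1)·393 + (-4)·95
95 = 7 × 13 + 4  ⟹  4 = (-7)·393 + (29)·95
13 = 3 × 4 + 1  ⟹  1 = (22)·393 + (-91)·95
So (-91)·95 ≡ 1 (mod 393), i.e. 95^(-1) ≡ -91 ≡ 302 (mod 393).
Check: 95 × 302 = 28690 ≡ 1 (mod 393)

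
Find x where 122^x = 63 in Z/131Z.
110

Baby-step giant-step with step n = ⌈√131⌉ = 12.
Baby steps 122^j mod 131 (j:value) for j=0..11: 0:1, 1:122, 2:81, 3:57, 4:11, 5:32, 6:105, 7:103, 8:121, 9:90, 10:107, 11:85.
Giant-step multiplier: 122^(-12) ≡ 122^(130-12) = 122^118 ≡ 25 (mod 131).
Giant steps γ_i = 63·25^i mod 131: γ_0=63, γ_1=3, γ_2=75, γ_3=41, γ_4=108, γ_5=80, γ_6=35, γ_7=89, γ_8=129, γ_9=81 (in table at j=2).
x = i·n + j = 9·12 + 2 = 110.
Check: 122^110 ≡ 63 (mod 131).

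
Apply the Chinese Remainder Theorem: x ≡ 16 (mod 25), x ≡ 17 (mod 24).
41

Using Chinese Remainder Theorem:
M = 25 × 24 = 600
M1 = 24, M2 = 25
y1 = 24^(-1) mod 25 = 24
y2 = 25^(-1) mod 24 = 1
x = (16×24×24 + 17×25×1) mod 600 = 41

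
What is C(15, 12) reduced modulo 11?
4

Using Lucas' theorem:
Write n=15 and k=12 in base 11:
n in base 11: [1, 4]
k in base 11: [1, 1]
C(15,12) mod 11 = ∏ C(n_i, k_i) mod 11
Digit binomials (mod 11): C(1,1) = 1; C(4,1) = 4
Product: 1 × 4 = 4 ≡ 4 (mod 11)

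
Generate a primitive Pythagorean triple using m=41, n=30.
(781, 2460, 2581)

Euclid's formula: a = m² - n², b = 2mn, c = m² + n²
m = 41, n = 30
a = 41² - 30² = 1681 - 900 = 781
b = 2 × 41 × 30 = 2460
c = 41² + 30² = 1681 + 900 = 2581
Verification: 781² + 2460² = 609961 + 6051600 = 6661561 = 2581² ✓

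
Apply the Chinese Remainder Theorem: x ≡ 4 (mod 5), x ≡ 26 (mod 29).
84

Using Chinese Remainder Theorem:
M = 5 × 29 = 145
M1 = 29, M2 = 5
y1 = 29^(-1) mod 5 = 4
y2 = 5^(-1) mod 29 = 6
x = (4×29×4 + 26×5×6) mod 145 = 84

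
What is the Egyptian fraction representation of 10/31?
1/4 + 1/14 + 1/868

Greedy algorithm:
10/31: ceiling(31/10) = 4, use 1/4
9/124: ceiling(124/9) = 14, use 1/14
1/868: ceiling(868/1) = 868, use 1/868
Result: 10/31 = 1/4 + 1/14 + 1/868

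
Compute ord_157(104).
156

157 is prime, so ord(104) divides φ(157) = 156.
Divisors of 156: 1, 2, 3, 4, 6, 12, 13, 26, 39, 52, 78, 156.
Repeated squaring: 104^1 ≡ 104, 104^2 ≡ 140, 104^4 ≡ 132, 104^8 ≡ 154, 104^16 ≡ 9, 104^32 ≡ 81, 104^64 ≡ 124, 104^128 ≡ 147 (mod 157).
Test 104^d mod 157 for each divisor d in increasing order:
104^1 ≡ 104
104^2 ≡ 140
104^3 = 104^2·104^1 ≡ 116
104^4 ≡ 132
104^6 = 104^4·104^2 ≡ 111
104^12 = 104^8·104^4 ≡ 75
104^13 = 104^8·104^4·104^1 ≡ 107
104^26 = 104^16·104^8·104^2 ≡ 145
104^39 = 104^32·104^4·104^2·104^1 ≡ 129
104^52 = 104^32·104^16·104^4 ≡ 144
104^78 = 104^64·104^8·104^4·104^2 ≡ 156
104^156 = 104^128·104^16·104^8·104^4 ≡ 1  ← first divisor giving 1
The order is 156.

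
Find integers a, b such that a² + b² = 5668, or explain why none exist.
22² + 72² (a=22, b=72)

Factorization: 5668 = 2^2 × 13 × 109
By Fermat: n is sum of two squares iff every prime p ≡ 3 (mod 4) appears to even power.
All primes ≡ 3 (mod 4) appear to even power.
Search a = 0, 1, 2, … for 5668 - a² a perfect square: first hit at a = 22: 5668 - 484 = 5184 = 72².
5668 = 22² + 72² = 484 + 5184 ✓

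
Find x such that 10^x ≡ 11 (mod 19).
6

Baby-step giant-step with step n = ⌈√19⌉ = 5.
Baby steps 10^j mod 19 (j:value) for j=0..4: 0:1, 1:10, 2:5, 3:12, 4:6.
Giant-step multiplier: 10^(-5) ≡ 10^(18-5) = 10^13 ≡ 13 (mod 19).
Giant steps γ_i = 11·13^i mod 19: γ_0=11, γ_1=10 (in table at j=1).
x = i·n + j = 1·5 + 1 = 6.
Check: 10^6 ≡ 11 (mod 19).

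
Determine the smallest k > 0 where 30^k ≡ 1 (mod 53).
4

53 is prime, so ord(30) divides φ(53) = 52.
Divisors of 52: 1, 2, 4, 13, 26, 52.
Repeated squaring: 30^1 ≡ 30, 30^2 ≡ 52, 30^4 ≡ 1, 30^8 ≡ 1, 30^16 ≡ 1, 30^32 ≡ 1 (mod 53).
Test 30^d mod 53 for each divisor d in increasing order:
30^1 ≡ 30
30^2 ≡ 52
30^4 ≡ 1  ← first divisor giving 1
The order is 4.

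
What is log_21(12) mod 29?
7

Baby-step giant-step with step n = ⌈√29⌉ = 6.
Baby steps 21^j mod 29 (j:value) for j=0..5: 0:1, 1:21, 2:6, 3:10, 4:7, 5:2.
Giant-step multiplier: 21^(-6) ≡ 21^(28-6) = 21^22 ≡ 9 (mod 29).
Giant steps γ_i = 12·9^i mod 29: γ_0=12, γ_1=21 (in table at j=1).
x = i·n + j = 1·6 + 1 = 7.
Check: 21^7 ≡ 12 (mod 29).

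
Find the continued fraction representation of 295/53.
[5; 1, 1, 3, 3, 2]

Euclidean algorithm steps:
295 = 5 × 53 + 30
53 = 1 × 30 + 23
30 = 1 × 23 + 7
23 = 3 × 7 + 2
7 = 3 × 2 + 1
2 = 2 × 1 + 0
Continued fraction: [5; 1, 1, 3, 3, 2]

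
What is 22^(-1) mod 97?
75

gcd(22, 97) = 1, so the inverse exists.
Extended Euclidean algorithm on (97, 22):
97 = 4 × 22 + 9  ⟹  9 = (1)·97 + (-4)·22
22 = 2 × 9 + 4  ⟹  4 = (-2)·97 + (9)·22
9 = 2 × 4 + 1  ⟹  1 = (5)·97 + (-22)·22
So (-22)·22 ≡ 1 (mod 97), i.e. 22^(-1) ≡ -22 ≡ 75 (mod 97).
Check: 22 × 75 = 1650 ≡ 1 (mod 97)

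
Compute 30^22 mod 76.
68

Repeated squaring. Binary of 22 = 10110.
30^1 ≡ 30 (mod 76); 30^2 ≡ 64 (mod 76); 30^4 ≡ 68 (mod 76); 30^8 ≡ 64 (mod 76); 30^16 ≡ 68 (mod 76)
30^22 = 30^2 × 30^4 × 30^16 ≡ 68 (mod 76)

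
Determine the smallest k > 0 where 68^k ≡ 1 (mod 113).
112

113 is prime, so ord(68) divides φ(113) = 112.
Divisors of 112: 1, 2, 4, 7, 8, 14, 16, 28, 56, 112.
Repeated squaring: 68^1 ≡ 68, 68^2 ≡ 104, 68^4 ≡ 81, 68^8 ≡ 7, 68^16 ≡ 49, 68^32 ≡ 28, 68^64 ≡ 106 (mod 113).
Test 68^d mod 113 for each divisor d in increasing order:
68^1 ≡ 68
68^2 ≡ 104
68^4 ≡ 81
68^7 = 68^4·68^2·68^1 ≡ 35
68^8 ≡ 7
68^14 = 68^8·68^4·68^2 ≡ 95
68^16 ≡ 49
68^28 = 68^16·68^8·68^4 ≡ 98
68^56 = 68^32·68^16·68^8 ≡ 112
68^112 = 68^64·68^32·68^16 ≡ 1  ← first divisor giving 1
The order is 112.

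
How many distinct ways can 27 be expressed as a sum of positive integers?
3010

p(n) counts ways to write n as a sum of positive integers (order ignored).
Euler's pentagonal recurrence: p(k) = p(k-1) + p(k-2) - p(k-5) - p(k-7) + p(k-12) + p(k-15) - ... (offsets j(3j∓1)/2, signs ++--, p(0)=1, p(<0)=0).
DP table for k = 0..26: p(0)=1, p(1)=1, p(2)=2, p(3)=3, p(4)=5, p(5)=7, p(6)=11, p(7)=15, p(8)=22, p(9)=30, p(10)=42, p(11)=56, p(12)=77, p(13)=101, p(14)=135, p(15)=176, p(16)=231, p(17)=297, p(18)=385, p(19)=490, p(20)=627, p(21)=792, p(22)=1002, p(23)=1255, p(24)=1575, p(25)=1958, p(26)=2436.
Final step: p(27) = p(26) + p(25) - p(22) - p(20) + p(15) + p(12) - p(5) - p(1)
= 2436 + 1958 - 1002 - 627 + 176 + 77 - 7 - 1
= 3010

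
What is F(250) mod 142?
9

Matrix identity: Q^n = [[F_(n+1), F_n], [F_n, F_(n-1)]] with Q = [[1,1],[1,0]].
n = 250 = 11111010₂. Square-and-multiply, entries mod 142:
Q^1 = [[1,1],[1,0]]
Q^3 = (Q^1)²·Q = [[3,2],[2,1]]
Q^7 = (Q^3)²·Q = [[21,13],[13,8]]
Q^15 = (Q^7)²·Q = [[135,42],[42,93]]
Q^31 = (Q^15)²·Q = [[29,109],[109,62]]
Q^62 = (Q^31)² = [[84,121],[121,105]]
Q^125 = (Q^62)²·Q = [[120,113],[113,7]]
Q^250 = (Q^125)² = [[47,9],[9,38]]
F_250 mod 142 = Q^250[0][1] = 9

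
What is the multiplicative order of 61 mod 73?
36

73 is prime, so ord(61) divides φ(73) = 72.
Divisors of 72: 1, 2, 3, 4, 6, 8, 9, 12, 18, 24, 36, 72.
Repeated squaring: 61^1 ≡ 61, 61^2 ≡ 71, 61^4 ≡ 4, 61^8 ≡ 16, 61^16 ≡ 37, 61^32 ≡ 55, 61^64 ≡ 32 (mod 73).
Test 61^d mod 73 for each divisor d in increasing order:
61^1 ≡ 61
61^2 ≡ 71
61^3 = 61^2·61^1 ≡ 24
61^4 ≡ 4
61^6 = 61^4·61^2 ≡ 65
61^8 ≡ 16
61^9 = 61^8·61^1 ≡ 27
61^12 = 61^8·61^4 ≡ 64
61^18 = 61^16·61^2 ≡ 72
61^24 = 61^16·61^8 ≡ 8
61^36 = 61^32·61^4 ≡ 1  ← first divisor giving 1
The order is 36.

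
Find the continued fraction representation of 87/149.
[0; 1, 1, 2, 2, 12]

Euclidean algorithm steps:
87 = 0 × 149 + 87
149 = 1 × 87 + 62
87 = 1 × 62 + 25
62 = 2 × 25 + 12
25 = 2 × 12 + 1
12 = 12 × 1 + 0
Continued fraction: [0; 1, 1, 2, 2, 12]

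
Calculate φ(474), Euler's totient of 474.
156

474 = 2 × 3 × 79
φ(n) = n × ∏(1 - 1/p) for each prime p dividing n
φ(474) = 474 × (1 - 1/2) × (1 - 1/3) × (1 - 1/79) = 156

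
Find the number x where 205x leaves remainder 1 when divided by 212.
121

gcd(205, 212) = 1, so the inverse exists.
Extended Euclidean algorithm on (212, 205):
212 = 1 × 205 + 7  ⟹  7 = (1)·212 + (-1)·205
205 = 29 × 7 + 2  ⟹  2 = (-29)·212 + (30)·205
7 = 3 × 2 + 1  ⟹  1 = (88)·212 + (-91)·205
So (-91)·205 ≡ 1 (mod 212), i.e. 205^(-1) ≡ -91 ≡ 121 (mod 212).
Check: 205 × 121 = 24805 ≡ 1 (mod 212)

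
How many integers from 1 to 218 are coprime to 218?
108

218 = 2 × 109
φ(n) = n × ∏(1 - 1/p) for each prime p dividing n
φ(218) = 218 × (1 - 1/2) × (1 - 1/109) = 108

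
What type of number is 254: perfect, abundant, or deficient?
deficient

Proper divisors of 254: sum = 1 + 2 + 127 = 130
Since 130 < 254, 254 is deficient.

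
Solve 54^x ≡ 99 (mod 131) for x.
80

Baby-step giant-step with step n = ⌈√131⌉ = 12.
Baby steps 54^j mod 131 (j:value) for j=0..11: 0:1, 1:54, 2:34, 3:2, 4:108, 5:68, 6:4, 7:85, 8:5, 9:8, 10:39, 11:10.
Giant-step multiplier: 54^(-12) ≡ 54^(130-12) = 54^118 ≡ 41 (mod 131).
Giant steps γ_i = 99·41^i mod 131: γ_0=99, γ_1=129, γ_2=49, γ_3=44, γ_4=101, γ_5=80, γ_6=5 (in table at j=8).
x = i·n + j = 6·12 + 8 = 80.
Check: 54^80 ≡ 99 (mod 131).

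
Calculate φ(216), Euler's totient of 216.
72

216 = 2^3 × 3^3
φ(n) = n × ∏(1 - 1/p) for each prime p dividing n
φ(216) = 216 × (1 - 1/2) × (1 - 1/3) = 72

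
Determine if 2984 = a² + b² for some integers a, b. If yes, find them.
22² + 50² (a=22, b=50)

Factorization: 2984 = 2^3 × 373
By Fermat: n is sum of two squares iff every prime p ≡ 3 (mod 4) appears to even power.
All primes ≡ 3 (mod 4) appear to even power.
Search a = 0, 1, 2, … for 2984 - a² a perfect square: first hit at a = 22: 2984 - 484 = 2500 = 50².
2984 = 22² + 50² = 484 + 2500 ✓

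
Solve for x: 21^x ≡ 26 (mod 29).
11

Baby-step giant-step with step n = ⌈√29⌉ = 6.
Baby steps 21^j mod 29 (j:value) for j=0..5: 0:1, 1:21, 2:6, 3:10, 4:7, 5:2.
Giant-step multiplier: 21^(-6) ≡ 21^(28-6) = 21^22 ≡ 9 (mod 29).
Giant steps γ_i = 26·9^i mod 29: γ_0=26, γ_1=2 (in table at j=5).
x = i·n + j = 1·6 + 5 = 11.
Check: 21^11 ≡ 26 (mod 29).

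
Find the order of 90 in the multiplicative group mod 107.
53

107 is prime, so ord(90) divides φ(107) = 106.
Divisors of 106: 1, 2, 53, 106.
Repeated squaring: 90^1 ≡ 90, 90^2 ≡ 75, 90^4 ≡ 61, 90^8 ≡ 83, 90^16 ≡ 41, 90^32 ≡ 76, 90^64 ≡ 105 (mod 107).
Test 90^d mod 107 for each divisor d in increasing order:
90^1 ≡ 90
90^2 ≡ 75
90^53 = 90^32·90^16·90^4·90^1 ≡ 1  ← first divisor giving 1
The order is 53.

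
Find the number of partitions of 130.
5371315400

p(n) counts ways to write n as a sum of positive integers (order ignored).
Euler's pentagonal recurrence: p(k) = p(k-1) + p(k-2) - p(k-5) - p(k-7) + p(k-12) + p(k-15) - ... (offsets j(3j∓1)/2, signs ++--, p(0)=1, p(<0)=0).
DP table for k = 0..129: p(0)=1, p(1)=1, p(2)=2, p(3)=3, p(4)=5, p(5)=7, p(6)=11, p(7)=15, p(8)=22, p(9)=30, p(10)=42, p(11)=56, p(12)=77, p(13)=101, p(14)=135, p(15)=176, p(16)=231, p(17)=297, p(18)=385, p(19)=490, p(20)=627, p(21)=792, p(22)=1002, p(23)=1255, p(24)=1575, p(25)=1958, p(26)=2436, p(27)=3010, p(28)=3718, p(29)=4565, p(30)=5604, p(31)=6842, p(32)=8349, p(33)=10143, p(34)=12310, p(35)=14883, p(36)=17977, p(37)=21637, p(38)=26015, p(39)=31185, p(40)=37338, p(41)=44583, p(42)=53174, p(43)=63261, p(44)=75175, p(45)=89134, p(46)=105558, p(47)=124754, p(48)=147273, p(49)=173525, p(50)=204226, p(51)=239943, p(52)=281589, p(53)=329931, p(54)=386155, p(55)=451276, p(56)=526823, p(57)=614154, p(58)=715220, p(59)=831820, p(60)=966467, p(61)=1121505, p(62)=1300156, p(63)=1505499, p(64)=1741630, p(65)=2012558, p(66)=2323520, p(67)=2679689, p(68)=3087735, p(69)=3554345, p(70)=4087968, p(71)=4697205, p(72)=5392783, p(73)=6185689, p(74)=7089500, p(75)=8118264, p(76)=9289091, p(77)=10619863, p(78)=12132164, p(79)=13848650, p(80)=15796476, p(81)=18004327, p(82)=20506255, p(83)=23338469, p(84)=26543660, p(85)=30167357, p(86)=34262962, p(87)=38887673, p(88)=44108109, p(89)=49995925, p(90)=56634173, p(91)=64112359, p(92)=72533807, p(93)=82010177, p(94)=92669720, p(95)=104651419, p(96)=118114304, p(97)=133230930, p(98)=150198136, p(99)=169229875, p(100)=190569292, p(101)=214481126, p(102)=241265379, p(103)=271248950, p(104)=304801365, p(105)=342325709, p(106)=384276336, p(107)=431149389, p(108)=483502844, p(109)=541946240, p(110)=607163746, p(111)=679903203, p(112)=761002156, p(113)=851376628, p(114)=952050665, p(115)=1064144451, p(116)=1188908248, p(117)=1327710076, p(118)=1482074143, p(119)=1653668665, p(120)=1844349560, p(121)=2056148051, p(122)=2291320912, p(123)=2552338241, p(124)=2841940500, p(125)=3163127352, p(126)=3519222692, p(127)=3913864295, p(128)=4351078600, p(129)=4835271870.
Final step: p(130) = p(129) + p(128) - p(125) - p(123) + p(118) + p(115) - p(108) - p(104) + p(95) + p(90) - p(79) - p(73) + p(60) + p(53) - p(38) - p(30) + p(13) + p(4)
= 4835271870 + 4351078600 - 3163127352 - 2552338241 + 1482074143 + 1064144451 - 483502844 - 304801365 + 104651419 + 56634173 - 13848650 - 6185689 + 966467 + 329931 - 26015 - 5604 + 101 + 5
= 5371315400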